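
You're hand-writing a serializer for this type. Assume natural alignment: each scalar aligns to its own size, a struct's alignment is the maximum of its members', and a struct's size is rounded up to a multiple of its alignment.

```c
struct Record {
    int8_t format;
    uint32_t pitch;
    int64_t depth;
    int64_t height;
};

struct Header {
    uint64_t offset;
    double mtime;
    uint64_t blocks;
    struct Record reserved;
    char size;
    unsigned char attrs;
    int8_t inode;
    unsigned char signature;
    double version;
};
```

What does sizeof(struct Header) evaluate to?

Record: 0..1  format  (1B, 1-aligned); 1..4  -- padding (3B); 4..8  pitch  (4B, 4-aligned); 8..16  depth  (8B, 8-aligned); 16..24  height  (8B, 8-aligned); sizeof = 24, alignof = 8
0..8  offset  (8B, 8-aligned)
8..16  mtime  (8B, 8-aligned)
16..24  blocks  (8B, 8-aligned)
24..48  reserved  (24B, 8-aligned)
48..49  size  (1B, 1-aligned)
49..50  attrs  (1B, 1-aligned)
50..51  inode  (1B, 1-aligned)
51..52  signature  (1B, 1-aligned)
52..56  -- padding (4B)
56..64  version  (8B, 8-aligned)
sizeof = 64, alignof = 8

64 bytes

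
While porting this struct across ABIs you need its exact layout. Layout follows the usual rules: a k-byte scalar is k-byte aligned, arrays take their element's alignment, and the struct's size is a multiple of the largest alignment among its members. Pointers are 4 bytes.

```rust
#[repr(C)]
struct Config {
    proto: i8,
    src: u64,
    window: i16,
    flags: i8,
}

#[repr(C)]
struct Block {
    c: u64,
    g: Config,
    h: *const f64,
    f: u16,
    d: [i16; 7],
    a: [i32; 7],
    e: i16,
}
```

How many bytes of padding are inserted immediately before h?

Config: @0: proto [1B, align 1] → 1; +7 pad (align 8); @8: src [8B, align 8] → 16; @16: window [2B, align 2] → 18; @18: flags [1B, align 1] → 19; +5 tail pad (align 8); size 24, align 8
@0: c [8B, align 8] → 8
@8: g [24B, align 8] → 32
@32: h [4B, align 4] → 36

0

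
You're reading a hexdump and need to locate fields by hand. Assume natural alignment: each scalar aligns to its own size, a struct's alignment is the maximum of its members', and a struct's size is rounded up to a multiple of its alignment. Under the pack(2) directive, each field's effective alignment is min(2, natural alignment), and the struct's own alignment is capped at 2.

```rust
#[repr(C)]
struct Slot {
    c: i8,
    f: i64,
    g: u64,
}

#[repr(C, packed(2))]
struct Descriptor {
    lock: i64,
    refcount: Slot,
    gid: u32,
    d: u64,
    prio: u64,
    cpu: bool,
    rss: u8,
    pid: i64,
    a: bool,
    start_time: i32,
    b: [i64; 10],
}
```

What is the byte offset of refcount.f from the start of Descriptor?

Slot: @0: c [1B, align 1] → 1; +7 pad (align 8); @8: f [8B, align 8] → 16; @16: g [8B, align 8] → 24; size 24, align 8
@0: lock [8B, align 2] → 8
@8: refcount [24B, align 2] → 32
within Slot: f at 8
8 + 8 = 16

16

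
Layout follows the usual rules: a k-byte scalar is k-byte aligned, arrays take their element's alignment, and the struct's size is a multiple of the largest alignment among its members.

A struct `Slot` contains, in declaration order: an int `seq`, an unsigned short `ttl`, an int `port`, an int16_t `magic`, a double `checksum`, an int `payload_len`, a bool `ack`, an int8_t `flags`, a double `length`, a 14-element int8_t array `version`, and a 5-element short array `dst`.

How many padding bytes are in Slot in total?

6

@0: seq [4B, align 4] → 4
@4: ttl [2B, align 2] → 6
+2 pad (align 4)
@8: port [4B, align 4] → 12
@12: magic [2B, align 2] → 14
+2 pad (align 8)
@16: checksum [8B, align 8] → 24
@24: payload_len [4B, align 4] → 28
@28: ack [1B, align 1] → 29
@29: flags [1B, align 1] → 30
+2 pad (align 8)
@32: length [8B, align 8] → 40
@40: version [14B, align 1] → 54
@54: dst [10B, align 2] → 64
size 64, align 8
data bytes 58, size 64 → padding 6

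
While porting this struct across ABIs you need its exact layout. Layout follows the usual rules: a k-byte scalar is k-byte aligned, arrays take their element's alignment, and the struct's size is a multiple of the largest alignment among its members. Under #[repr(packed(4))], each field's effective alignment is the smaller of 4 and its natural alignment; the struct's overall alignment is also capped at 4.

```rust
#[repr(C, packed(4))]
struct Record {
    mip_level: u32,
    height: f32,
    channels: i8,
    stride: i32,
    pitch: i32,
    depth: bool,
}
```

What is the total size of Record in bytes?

0..4  mip_level  (4B, 4-aligned)
4..8  height  (4B, 4-aligned)
8..9  channels  (1B, 1-aligned)
9..12  -- padding (3B)
12..16  stride  (4B, 4-aligned)
16..20  pitch  (4B, 4-aligned)
20..21  depth  (1B, 1-aligned)
21..24  -- tail padding (3B)
sizeof = 24, alignof = 4

24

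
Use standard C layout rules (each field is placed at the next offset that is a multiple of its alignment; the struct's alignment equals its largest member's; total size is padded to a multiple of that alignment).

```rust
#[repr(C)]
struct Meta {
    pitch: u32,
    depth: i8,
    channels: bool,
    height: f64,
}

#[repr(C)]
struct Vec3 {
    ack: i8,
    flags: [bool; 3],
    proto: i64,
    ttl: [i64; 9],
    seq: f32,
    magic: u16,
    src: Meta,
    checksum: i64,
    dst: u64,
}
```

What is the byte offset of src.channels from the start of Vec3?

Meta: 0..4  pitch  (4B, 4-aligned); 4..5  depth  (1B, 1-aligned); 5..6  channels  (1B, 1-aligned); 6..8  -- padding (2B); 8..16  height  (8B, 8-aligned); sizeof = 16, alignof = 8
0..1  ack  (1B, 1-aligned)
1..4  flags  (3B, 1-aligned)
4..8  -- padding (4B)
8..16  proto  (8B, 8-aligned)
16..88  ttl  (72B, 8-aligned)
88..92  seq  (4B, 4-aligned)
92..94  magic  (2B, 2-aligned)
94..96  -- padding (2B)
96..112  src  (16B, 8-aligned)
within Meta: channels at 5
96 + 5 = 101

101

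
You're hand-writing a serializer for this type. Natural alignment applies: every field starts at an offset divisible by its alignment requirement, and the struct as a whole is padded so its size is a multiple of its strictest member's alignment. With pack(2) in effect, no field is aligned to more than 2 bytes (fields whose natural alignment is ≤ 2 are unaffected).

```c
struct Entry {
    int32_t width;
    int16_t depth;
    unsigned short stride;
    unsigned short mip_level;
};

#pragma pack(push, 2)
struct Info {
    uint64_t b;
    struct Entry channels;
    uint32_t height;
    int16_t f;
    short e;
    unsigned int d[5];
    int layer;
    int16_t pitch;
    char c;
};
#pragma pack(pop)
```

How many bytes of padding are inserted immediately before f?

Entry: @0: width [4B, align 4] → 4; @4: depth [2B, align 2] → 6; @6: stride [2B, align 2] → 8; @8: mip_level [2B, align 2] → 10; +2 tail pad (align 4); size 12, align 4
@0: b [8B, align 2] → 8
@8: channels [12B, align 2] → 20
@20: height [4B, align 2] → 24
@24: f [2B, align 2] → 26

0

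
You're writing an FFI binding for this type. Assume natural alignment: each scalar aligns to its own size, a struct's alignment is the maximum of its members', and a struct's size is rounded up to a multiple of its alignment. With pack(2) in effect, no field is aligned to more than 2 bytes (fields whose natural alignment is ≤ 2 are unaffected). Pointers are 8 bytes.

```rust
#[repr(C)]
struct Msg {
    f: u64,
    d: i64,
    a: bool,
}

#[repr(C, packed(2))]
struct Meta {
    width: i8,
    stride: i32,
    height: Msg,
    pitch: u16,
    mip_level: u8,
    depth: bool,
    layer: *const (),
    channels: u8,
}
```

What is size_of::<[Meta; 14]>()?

616

Msg: f at 0 (size 8, align 8) → ends 8; d at 8 (size 8, align 8) → ends 16; a at 16 (size 1, align 1) → ends 17; tail pad 7 to reach multiple of 8; total 24 bytes, alignment 8
width at 0 (size 1, align 1) → ends 1
pad 1 to align 2 for stride
stride at 2 (size 4, align 2) → ends 6
height at 6 (size 24, align 2) → ends 30
pitch at 30 (size 2, align 2) → ends 32
mip_level at 32 (size 1, align 1) → ends 33
depth at 33 (size 1, align 1) → ends 34
layer at 34 (size 8, align 2) → ends 42
channels at 42 (size 1, align 1) → ends 43
tail pad 1 to reach multiple of 2
total 44 bytes, alignment 2
array of 14: 14 × 44 = 616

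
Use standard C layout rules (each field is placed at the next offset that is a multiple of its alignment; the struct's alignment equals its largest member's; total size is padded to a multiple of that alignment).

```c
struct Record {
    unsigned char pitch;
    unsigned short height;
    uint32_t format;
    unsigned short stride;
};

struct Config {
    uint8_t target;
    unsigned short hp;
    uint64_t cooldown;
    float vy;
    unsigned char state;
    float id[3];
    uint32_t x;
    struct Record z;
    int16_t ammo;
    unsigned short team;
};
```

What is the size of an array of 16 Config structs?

Record: @0: pitch [1B, align 1] → 1; +1 pad (align 2); @2: height [2B, align 2] → 4; @4: format [4B, align 4] → 8; @8: stride [2B, align 2] → 10; +2 tail pad (align 4); size 12, align 4
@0: target [1B, align 1] → 1
+1 pad (align 2)
@2: hp [2B, align 2] → 4
+4 pad (align 8)
@8: cooldown [8B, align 8] → 16
@16: vy [4B, align 4] → 20
@20: state [1B, align 1] → 21
+3 pad (align 4)
@24: id [12B, align 4] → 36
@36: x [4B, align 4] → 40
@40: z [12B, align 4] → 52
@52: ammo [2B, align 2] → 54
@54: team [2B, align 2] → 56
size 56, align 8
array of 16: 16 × 56 = 896

896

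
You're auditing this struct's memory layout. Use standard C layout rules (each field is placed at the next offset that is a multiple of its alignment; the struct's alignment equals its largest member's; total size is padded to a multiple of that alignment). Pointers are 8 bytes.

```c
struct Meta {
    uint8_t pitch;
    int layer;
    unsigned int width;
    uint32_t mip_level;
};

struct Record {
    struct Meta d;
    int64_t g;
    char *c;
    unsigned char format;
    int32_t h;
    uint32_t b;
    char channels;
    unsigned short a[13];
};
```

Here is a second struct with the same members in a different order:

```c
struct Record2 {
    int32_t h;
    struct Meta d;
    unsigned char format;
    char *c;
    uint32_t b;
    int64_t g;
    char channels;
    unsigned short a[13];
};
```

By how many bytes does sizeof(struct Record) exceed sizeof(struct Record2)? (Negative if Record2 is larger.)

-8

Meta: pitch at 0 (size 1, align 1) → ends 1; pad 3 to align 4 for layer; layer at 4 (size 4, align 4) → ends 8; width at 8 (size 4, align 4) → ends 12; mip_level at 12 (size 4, align 4) → ends 16; total 16 bytes, alignment 4
d at 0 (size 16, align 4) → ends 16
g at 16 (size 8, align 8) → ends 24
c at 24 (size 8, align 8) → ends 32
format at 32 (size 1, align 1) → ends 33
pad 3 to align 4 for h
h at 36 (size 4, align 4) → ends 40
b at 40 (size 4, align 4) → ends 44
channels at 44 (size 1, align 1) → ends 45
pad 1 to align 2 for a
a at 46 (size 26, align 2) → ends 72
total 72 bytes, alignment 8
— Record2 —
h at 0 (size 4, align 4) → ends 4
d at 4 (size 16, align 4) → ends 20
format at 20 (size 1, align 1) → ends 21
pad 3 to align 8 for c
c at 24 (size 8, align 8) → ends 32
b at 32 (size 4, align 4) → ends 36
pad 4 to align 8 for g
g at 40 (size 8, align 8) → ends 48
channels at 48 (size 1, align 1) → ends 49
pad 1 to align 2 for a
a at 50 (size 26, align 2) → ends 76
tail pad 4 to reach multiple of 8
total 80 bytes, alignment 8
72 − 80 = -8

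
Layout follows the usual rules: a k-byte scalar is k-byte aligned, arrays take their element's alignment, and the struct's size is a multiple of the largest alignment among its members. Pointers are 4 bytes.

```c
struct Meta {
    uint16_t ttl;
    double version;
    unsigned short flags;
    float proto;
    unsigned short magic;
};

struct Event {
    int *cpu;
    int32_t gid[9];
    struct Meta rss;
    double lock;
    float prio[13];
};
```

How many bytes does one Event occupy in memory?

136

Meta: @0: ttl [2B, align 2] → 2; +6 pad (align 8); @8: version [8B, align 8] → 16; @16: flags [2B, align 2] → 18; +2 pad (align 4); @20: proto [4B, align 4] → 24; @24: magic [2B, align 2] → 26; +6 tail pad (align 8); size 32, align 8
@0: cpu [4B, align 4] → 4
@4: gid [36B, align 4] → 40
@40: rss [32B, align 8] → 72
@72: lock [8B, align 8] → 80
@80: prio [52B, align 4] → 132
+4 tail pad (align 8)
size 136, align 8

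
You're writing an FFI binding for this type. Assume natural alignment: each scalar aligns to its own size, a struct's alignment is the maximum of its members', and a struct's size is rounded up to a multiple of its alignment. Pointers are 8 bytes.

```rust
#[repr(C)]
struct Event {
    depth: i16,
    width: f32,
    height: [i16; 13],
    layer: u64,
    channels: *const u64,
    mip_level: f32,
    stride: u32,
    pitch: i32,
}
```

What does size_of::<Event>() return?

@0: depth [2B, align 2] → 2
+2 pad (align 4)
@4: width [4B, align 4] → 8
@8: height [26B, align 2] → 34
+6 pad (align 8)
@40: layer [8B, align 8] → 48
@48: channels [8B, align 8] → 56
@56: mip_level [4B, align 4] → 60
@60: stride [4B, align 4] → 64
@64: pitch [4B, align 4] → 68
+4 tail pad (align 8)
size 72, align 8

72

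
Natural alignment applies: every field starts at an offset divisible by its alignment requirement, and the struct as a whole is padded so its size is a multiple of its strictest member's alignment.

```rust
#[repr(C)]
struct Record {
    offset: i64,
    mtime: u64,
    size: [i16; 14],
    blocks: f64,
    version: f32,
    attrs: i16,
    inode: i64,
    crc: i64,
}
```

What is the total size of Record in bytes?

offset at 0 (size 8, align 8) → ends 8
mtime at 8 (size 8, align 8) → ends 16
size at 16 (size 28, align 2) → ends 44
pad 4 to align 8 for blocks
blocks at 48 (size 8, align 8) → ends 56
version at 56 (size 4, align 4) → ends 60
attrs at 60 (size 2, align 2) → ends 62
pad 2 to align 8 for inode
inode at 64 (size 8, align 8) → ends 72
crc at 72 (size 8, align 8) → ends 80
total 80 bytes, alignment 8

80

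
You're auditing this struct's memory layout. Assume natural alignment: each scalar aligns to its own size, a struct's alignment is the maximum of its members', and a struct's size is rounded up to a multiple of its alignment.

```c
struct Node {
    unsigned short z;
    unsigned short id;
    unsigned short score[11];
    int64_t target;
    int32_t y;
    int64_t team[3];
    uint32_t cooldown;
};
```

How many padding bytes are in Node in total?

14

0..2  z  (2B, 2-aligned)
2..4  id  (2B, 2-aligned)
4..26  score  (22B, 2-aligned)
26..32  -- padding (6B)
32..40  target  (8B, 8-aligned)
40..44  y  (4B, 4-aligned)
44..48  -- padding (4B)
48..72  team  (24B, 8-aligned)
72..76  cooldown  (4B, 4-aligned)
76..80  -- tail padding (4B)
sizeof = 80, alignof = 8
data bytes 66, size 80 → padding 14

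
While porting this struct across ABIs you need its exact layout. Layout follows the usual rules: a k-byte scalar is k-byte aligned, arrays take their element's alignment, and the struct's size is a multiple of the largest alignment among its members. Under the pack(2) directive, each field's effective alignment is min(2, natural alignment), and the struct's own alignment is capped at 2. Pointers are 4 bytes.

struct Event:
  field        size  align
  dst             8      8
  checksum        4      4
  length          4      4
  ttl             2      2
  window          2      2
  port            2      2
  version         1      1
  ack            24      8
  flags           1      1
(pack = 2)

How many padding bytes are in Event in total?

@0: dst [8B, align 2] → 8
@8: checksum [4B, align 2] → 12
@12: length [4B, align 2] → 16
@16: ttl [2B, align 2] → 18
@18: window [2B, align 2] → 20
@20: port [2B, align 2] → 22
@22: version [1B, align 1] → 23
+1 pad (align 2)
@24: ack [24B, align 2] → 48
@48: flags [1B, align 1] → 49
+1 tail pad (align 2)
size 50, align 2
data bytes 48, size 50 → padding 2

2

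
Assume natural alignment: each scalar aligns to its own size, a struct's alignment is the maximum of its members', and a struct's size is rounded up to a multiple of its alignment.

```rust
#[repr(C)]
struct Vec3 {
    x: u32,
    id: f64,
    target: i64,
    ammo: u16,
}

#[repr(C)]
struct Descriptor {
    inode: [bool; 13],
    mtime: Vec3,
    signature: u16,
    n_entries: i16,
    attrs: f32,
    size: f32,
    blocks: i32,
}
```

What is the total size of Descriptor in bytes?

Vec3: @0: x [4B, align 4] → 4; +4 pad (align 8); @8: id [8B, align 8] → 16; @16: target [8B, align 8] → 24; @24: ammo [2B, align 2] → 26; +6 tail pad (align 8); size 32, align 8
@0: inode [13B, align 1] → 13
+3 pad (align 8)
@16: mtime [32B, align 8] → 48
@48: signature [2B, align 2] → 50
@50: n_entries [2B, align 2] → 52
@52: attrs [4B, align 4] → 56
@56: size [4B, align 4] → 60
@60: blocks [4B, align 4] → 64
size 64, align 8

64 bytes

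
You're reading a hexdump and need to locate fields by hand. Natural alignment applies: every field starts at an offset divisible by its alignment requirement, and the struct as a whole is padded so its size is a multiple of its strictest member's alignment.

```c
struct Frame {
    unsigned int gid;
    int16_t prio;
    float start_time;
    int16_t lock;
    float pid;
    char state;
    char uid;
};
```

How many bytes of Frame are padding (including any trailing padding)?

6

@0: gid [4B, align 4] → 4
@4: prio [2B, align 2] → 6
+2 pad (align 4)
@8: start_time [4B, align 4] → 12
@12: lock [2B, align 2] → 14
+2 pad (align 4)
@16: pid [4B, align 4] → 20
@20: state [1B, align 1] → 21
@21: uid [1B, align 1] → 22
+2 tail pad (align 4)
size 24, align 4
data bytes 18, size 24 → padding 6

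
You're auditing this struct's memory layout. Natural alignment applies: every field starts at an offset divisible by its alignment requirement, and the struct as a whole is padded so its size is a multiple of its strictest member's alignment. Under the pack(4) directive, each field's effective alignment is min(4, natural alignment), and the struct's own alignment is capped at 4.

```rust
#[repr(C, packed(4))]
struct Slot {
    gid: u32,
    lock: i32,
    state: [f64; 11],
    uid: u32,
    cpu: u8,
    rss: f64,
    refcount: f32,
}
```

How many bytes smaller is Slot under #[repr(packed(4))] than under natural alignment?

4

natural layout:
  0..4  gid  (4B, 4-aligned)
  4..8  lock  (4B, 4-aligned)
  8..96  state  (88B, 8-aligned)
  96..100  uid  (4B, 4-aligned)
  100..101  cpu  (1B, 1-aligned)
  101..104  -- padding (3B)
  104..112  rss  (8B, 8-aligned)
  112..116  refcount  (4B, 4-aligned)
  116..120  -- tail padding (4B)
  sizeof = 120, alignof = 8
packed(4) layout:
  0..4  gid  (4B, 4-aligned)
  4..8  lock  (4B, 4-aligned)
  8..96  state  (88B, 4-aligned)
  96..100  uid  (4B, 4-aligned)
  100..101  cpu  (1B, 1-aligned)
  101..104  -- padding (3B)
  104..112  rss  (8B, 4-aligned)
  112..116  refcount  (4B, 4-aligned)
  sizeof = 116, alignof = 4
120 − 116 = 4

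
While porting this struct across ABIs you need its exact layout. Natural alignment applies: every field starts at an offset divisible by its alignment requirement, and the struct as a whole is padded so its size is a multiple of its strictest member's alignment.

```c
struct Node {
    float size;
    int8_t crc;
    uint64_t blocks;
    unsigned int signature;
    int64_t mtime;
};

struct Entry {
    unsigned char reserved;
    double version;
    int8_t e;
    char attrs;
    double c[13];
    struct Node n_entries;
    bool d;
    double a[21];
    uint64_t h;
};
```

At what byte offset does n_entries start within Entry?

Node: 0..4  size  (4B, 4-aligned); 4..5  crc  (1B, 1-aligned); 5..8  -- padding (3B); 8..16  blocks  (8B, 8-aligned); 16..20  signature  (4B, 4-aligned); 20..24  -- padding (4B); 24..32  mtime  (8B, 8-aligned); sizeof = 32, alignof = 8
0..1  reserved  (1B, 1-aligned)
1..8  -- padding (7B)
8..16  version  (8B, 8-aligned)
16..17  e  (1B, 1-aligned)
17..18  attrs  (1B, 1-aligned)
18..24  -- padding (6B)
24..128  c  (104B, 8-aligned)
128..160  n_entries  (32B, 8-aligned)

128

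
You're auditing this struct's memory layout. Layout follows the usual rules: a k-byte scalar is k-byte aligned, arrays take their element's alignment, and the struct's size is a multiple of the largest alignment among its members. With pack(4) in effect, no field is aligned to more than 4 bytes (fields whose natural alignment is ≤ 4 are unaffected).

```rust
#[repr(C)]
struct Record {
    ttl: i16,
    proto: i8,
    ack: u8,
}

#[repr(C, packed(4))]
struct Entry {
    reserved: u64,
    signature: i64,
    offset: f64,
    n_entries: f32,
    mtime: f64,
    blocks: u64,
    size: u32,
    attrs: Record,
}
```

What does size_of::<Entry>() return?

Record: 0..2  ttl  (2B, 2-aligned); 2..3  proto  (1B, 1-aligned); 3..4  ack  (1B, 1-aligned); sizeof = 4, alignof = 2
0..8  reserved  (8B, 4-aligned)
8..16  signature  (8B, 4-aligned)
16..24  offset  (8B, 4-aligned)
24..28  n_entries  (4B, 4-aligned)
28..36  mtime  (8B, 4-aligned)
36..44  blocks  (8B, 4-aligned)
44..48  size  (4B, 4-aligned)
48..52  attrs  (4B, 2-aligned)
sizeof = 52, alignof = 4

52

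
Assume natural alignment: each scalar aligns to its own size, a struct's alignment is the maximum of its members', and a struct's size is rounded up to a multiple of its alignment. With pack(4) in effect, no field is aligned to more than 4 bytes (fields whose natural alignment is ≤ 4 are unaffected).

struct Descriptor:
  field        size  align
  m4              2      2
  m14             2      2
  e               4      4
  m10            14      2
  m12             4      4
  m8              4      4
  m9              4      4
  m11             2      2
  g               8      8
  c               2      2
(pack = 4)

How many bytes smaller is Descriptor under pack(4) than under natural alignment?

4

natural layout:
  m4 at 0 (size 2, align 2) → ends 2
  m14 at 2 (size 2, align 2) → ends 4
  e at 4 (size 4, align 4) → ends 8
  m10 at 8 (size 14, align 2) → ends 22
  pad 2 to align 4 for m12
  m12 at 24 (size 4, align 4) → ends 28
  m8 at 28 (size 4, align 4) → ends 32
  m9 at 32 (size 4, align 4) → ends 36
  m11 at 36 (size 2, align 2) → ends 38
  pad 2 to align 8 for g
  g at 40 (size 8, align 8) → ends 48
  c at 48 (size 2, align 2) → ends 50
  tail pad 6 to reach multiple of 8
  total 56 bytes, alignment 8
packed(4) layout:
  m4 at 0 (size 2, align 2) → ends 2
  m14 at 2 (size 2, align 2) → ends 4
  e at 4 (size 4, align 4) → ends 8
  m10 at 8 (size 14, align 2) → ends 22
  pad 2 to align 4 for m12
  m12 at 24 (size 4, align 4) → ends 28
  m8 at 28 (size 4, align 4) → ends 32
  m9 at 32 (size 4, align 4) → ends 36
  m11 at 36 (size 2, align 2) → ends 38
  pad 2 to align 4 for g
  g at 40 (size 8, align 4) → ends 48
  c at 48 (size 2, align 2) → ends 50
  tail pad 2 to reach multiple of 4
  total 52 bytes, alignment 4
56 − 52 = 4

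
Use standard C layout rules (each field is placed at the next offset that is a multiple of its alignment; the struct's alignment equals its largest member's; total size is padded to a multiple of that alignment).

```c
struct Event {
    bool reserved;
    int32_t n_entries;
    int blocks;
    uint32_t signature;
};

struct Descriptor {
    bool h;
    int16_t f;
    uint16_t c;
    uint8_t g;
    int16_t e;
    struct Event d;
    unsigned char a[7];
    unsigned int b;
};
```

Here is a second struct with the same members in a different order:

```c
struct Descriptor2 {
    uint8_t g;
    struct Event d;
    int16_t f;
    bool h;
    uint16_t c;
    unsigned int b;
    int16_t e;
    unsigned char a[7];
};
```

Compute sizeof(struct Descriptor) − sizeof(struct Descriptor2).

-4

Event: 0..1  reserved  (1B, 1-aligned); 1..4  -- padding (3B); 4..8  n_entries  (4B, 4-aligned); 8..12  blocks  (4B, 4-aligned); 12..16  signature  (4B, 4-aligned); sizeof = 16, alignof = 4
0..1  h  (1B, 1-aligned)
1..2  -- padding (1B)
2..4  f  (2B, 2-aligned)
4..6  c  (2B, 2-aligned)
6..7  g  (1B, 1-aligned)
7..8  -- padding (1B)
8..10  e  (2B, 2-aligned)
10..12  -- padding (2B)
12..28  d  (16B, 4-aligned)
28..35  a  (7B, 1-aligned)
35..36  -- padding (1B)
36..40  b  (4B, 4-aligned)
sizeof = 40, alignof = 4
— Descriptor2 —
0..1  g  (1B, 1-aligned)
1..4  -- padding (3B)
4..20  d  (16B, 4-aligned)
20..22  f  (2B, 2-aligned)
22..23  h  (1B, 1-aligned)
23..24  -- padding (1B)
24..26  c  (2B, 2-aligned)
26..28  -- padding (2B)
28..32  b  (4B, 4-aligned)
32..34  e  (2B, 2-aligned)
34..41  a  (7B, 1-aligned)
41..44  -- tail padding (3B)
sizeof = 44, alignof = 4
40 − 44 = -4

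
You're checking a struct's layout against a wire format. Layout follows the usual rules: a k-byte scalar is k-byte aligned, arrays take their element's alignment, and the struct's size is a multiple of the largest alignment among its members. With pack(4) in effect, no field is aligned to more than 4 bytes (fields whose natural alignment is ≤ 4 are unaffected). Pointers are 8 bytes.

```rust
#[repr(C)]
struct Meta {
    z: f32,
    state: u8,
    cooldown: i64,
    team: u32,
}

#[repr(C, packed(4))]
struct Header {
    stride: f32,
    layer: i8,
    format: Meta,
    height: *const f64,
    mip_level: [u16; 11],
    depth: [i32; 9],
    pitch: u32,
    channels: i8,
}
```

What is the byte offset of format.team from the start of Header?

24

Meta: z at 0 (size 4, align 4) → ends 4; state at 4 (size 1, align 1) → ends 5; pad 3 to align 8 for cooldown; cooldown at 8 (size 8, align 8) → ends 16; team at 16 (size 4, align 4) → ends 20; tail pad 4 to reach multiple of 8; total 24 bytes, alignment 8
stride at 0 (size 4, align 4) → ends 4
layer at 4 (size 1, align 1) → ends 5
pad 3 to align 4 for format
format at 8 (size 24, align 4) → ends 32
within Meta: team at 16
8 + 16 = 24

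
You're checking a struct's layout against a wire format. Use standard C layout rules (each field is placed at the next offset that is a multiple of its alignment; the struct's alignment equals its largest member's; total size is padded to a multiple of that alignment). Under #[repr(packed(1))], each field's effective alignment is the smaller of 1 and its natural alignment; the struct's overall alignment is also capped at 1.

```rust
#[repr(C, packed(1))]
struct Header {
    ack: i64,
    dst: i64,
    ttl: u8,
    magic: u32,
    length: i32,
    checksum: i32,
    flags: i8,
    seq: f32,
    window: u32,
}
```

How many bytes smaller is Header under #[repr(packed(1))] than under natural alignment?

natural layout:
  @0: ack [8B, align 8] → 8
  @8: dst [8B, align 8] → 16
  @16: ttl [1B, align 1] → 17
  +3 pad (align 4)
  @20: magic [4B, align 4] → 24
  @24: length [4B, align 4] → 28
  @28: checksum [4B, align 4] → 32
  @32: flags [1B, align 1] → 33
  +3 pad (align 4)
  @36: seq [4B, align 4] → 40
  @40: window [4B, align 4] → 44
  +4 tail pad (align 8)
  size 48, align 8
packed(1) layout:
  @0: ack [8B, align 1] → 8
  @8: dst [8B, align 1] → 16
  @16: ttl [1B, align 1] → 17
  @17: magic [4B, align 1] → 21
  @21: length [4B, align 1] → 25
  @25: checksum [4B, align 1] → 29
  @29: flags [1B, align 1] → 30
  @30: seq [4B, align 1] → 34
  @34: window [4B, align 1] → 38
  size 38, align 1
48 − 38 = 10

10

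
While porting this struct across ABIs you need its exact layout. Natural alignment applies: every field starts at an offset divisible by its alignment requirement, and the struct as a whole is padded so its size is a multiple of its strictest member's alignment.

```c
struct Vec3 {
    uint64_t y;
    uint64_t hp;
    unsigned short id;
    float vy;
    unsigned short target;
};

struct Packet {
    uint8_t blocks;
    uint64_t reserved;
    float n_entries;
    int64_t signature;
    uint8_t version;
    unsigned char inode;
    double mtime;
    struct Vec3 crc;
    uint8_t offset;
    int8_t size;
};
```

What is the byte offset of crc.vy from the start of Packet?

Vec3: @0: y [8B, align 8] → 8; @8: hp [8B, align 8] → 16; @16: id [2B, align 2] → 18; +2 pad (align 4); @20: vy [4B, align 4] → 24; @24: target [2B, align 2] → 26; +6 tail pad (align 8); size 32, align 8
@0: blocks [1B, align 1] → 1
+7 pad (align 8)
@8: reserved [8B, align 8] → 16
@16: n_entries [4B, align 4] → 20
+4 pad (align 8)
@24: signature [8B, align 8] → 32
@32: version [1B, align 1] → 33
@33: inode [1B, align 1] → 34
+6 pad (align 8)
@40: mtime [8B, align 8] → 48
@48: crc [32B, align 8] → 80
within Vec3: vy at 20
48 + 20 = 68

68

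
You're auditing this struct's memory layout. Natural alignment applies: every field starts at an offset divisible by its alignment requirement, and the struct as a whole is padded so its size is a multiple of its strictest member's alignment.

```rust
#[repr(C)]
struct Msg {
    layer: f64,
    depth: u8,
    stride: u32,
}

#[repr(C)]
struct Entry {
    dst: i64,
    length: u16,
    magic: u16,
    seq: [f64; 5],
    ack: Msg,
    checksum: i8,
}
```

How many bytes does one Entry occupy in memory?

80

Msg: 0..8  layer  (8B, 8-aligned); 8..9  depth  (1B, 1-aligned); 9..12  -- padding (3B); 12..16  stride  (4B, 4-aligned); sizeof = 16, alignof = 8
0..8  dst  (8B, 8-aligned)
8..10  length  (2B, 2-aligned)
10..12  magic  (2B, 2-aligned)
12..16  -- padding (4B)
16..56  seq  (40B, 8-aligned)
56..72  ack  (16B, 8-aligned)
72..73  checksum  (1B, 1-aligned)
73..80  -- tail padding (7B)
sizeof = 80, alignof = 8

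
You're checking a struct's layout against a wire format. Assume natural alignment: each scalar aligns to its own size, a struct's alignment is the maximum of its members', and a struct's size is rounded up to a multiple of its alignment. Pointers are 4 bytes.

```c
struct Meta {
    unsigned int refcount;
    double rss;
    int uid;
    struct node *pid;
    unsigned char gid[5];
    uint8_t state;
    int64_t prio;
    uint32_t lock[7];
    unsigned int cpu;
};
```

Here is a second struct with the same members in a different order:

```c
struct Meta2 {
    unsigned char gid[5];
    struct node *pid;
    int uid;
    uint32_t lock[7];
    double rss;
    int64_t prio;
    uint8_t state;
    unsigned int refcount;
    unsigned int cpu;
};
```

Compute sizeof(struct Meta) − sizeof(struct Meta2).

@0: refcount [4B, align 4] → 4
+4 pad (align 8)
@8: rss [8B, align 8] → 16
@16: uid [4B, align 4] → 20
@20: pid [4B, align 4] → 24
@24: gid [5B, align 1] → 29
@29: state [1B, align 1] → 30
+2 pad (align 8)
@32: prio [8B, align 8] → 40
@40: lock [28B, align 4] → 68
@68: cpu [4B, align 4] → 72
size 72, align 8
— Meta2 —
@0: gid [5B, align 1] → 5
+3 pad (align 4)
@8: pid [4B, align 4] → 12
@12: uid [4B, align 4] → 16
@16: lock [28B, align 4] → 44
+4 pad (align 8)
@48: rss [8B, align 8] → 56
@56: prio [8B, align 8] → 64
@64: state [1B, align 1] → 65
+3 pad (align 4)
@68: refcount [4B, align 4] → 72
@72: cpu [4B, align 4] → 76
+4 tail pad (align 8)
size 80, align 8
72 − 80 = -8

-8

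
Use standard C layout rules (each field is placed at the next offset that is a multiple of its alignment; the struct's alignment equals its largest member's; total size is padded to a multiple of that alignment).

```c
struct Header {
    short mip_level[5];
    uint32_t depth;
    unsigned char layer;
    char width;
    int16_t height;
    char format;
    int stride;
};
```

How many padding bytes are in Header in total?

mip_level at 0 (size 10, align 2) → ends 10
pad 2 to align 4 for depth
depth at 12 (size 4, align 4) → ends 16
layer at 16 (size 1, align 1) → ends 17
width at 17 (size 1, align 1) → ends 18
height at 18 (size 2, align 2) → ends 20
format at 20 (size 1, align 1) → ends 21
pad 3 to align 4 for stride
stride at 24 (size 4, align 4) → ends 28
total 28 bytes, alignment 4
data bytes 23, size 28 → padding 5

5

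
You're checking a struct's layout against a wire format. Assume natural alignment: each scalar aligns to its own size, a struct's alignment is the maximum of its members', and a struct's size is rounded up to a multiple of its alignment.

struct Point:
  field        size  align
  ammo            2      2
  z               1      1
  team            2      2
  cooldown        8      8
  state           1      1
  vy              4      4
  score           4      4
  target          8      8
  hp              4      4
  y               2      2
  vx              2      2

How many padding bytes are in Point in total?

10

ammo at 0 (size 2, align 2) → ends 2
z at 2 (size 1, align 1) → ends 3
pad 1 to align 2 for team
team at 4 (size 2, align 2) → ends 6
pad 2 to align 8 for cooldown
cooldown at 8 (size 8, align 8) → ends 16
state at 16 (size 1, align 1) → ends 17
pad 3 to align 4 for vy
vy at 20 (size 4, align 4) → ends 24
score at 24 (size 4, align 4) → ends 28
pad 4 to align 8 for target
target at 32 (size 8, align 8) → ends 40
hp at 40 (size 4, align 4) → ends 44
y at 44 (size 2, align 2) → ends 46
vx at 46 (size 2, align 2) → ends 48
total 48 bytes, alignment 8
data bytes 38, size 48 → padding 10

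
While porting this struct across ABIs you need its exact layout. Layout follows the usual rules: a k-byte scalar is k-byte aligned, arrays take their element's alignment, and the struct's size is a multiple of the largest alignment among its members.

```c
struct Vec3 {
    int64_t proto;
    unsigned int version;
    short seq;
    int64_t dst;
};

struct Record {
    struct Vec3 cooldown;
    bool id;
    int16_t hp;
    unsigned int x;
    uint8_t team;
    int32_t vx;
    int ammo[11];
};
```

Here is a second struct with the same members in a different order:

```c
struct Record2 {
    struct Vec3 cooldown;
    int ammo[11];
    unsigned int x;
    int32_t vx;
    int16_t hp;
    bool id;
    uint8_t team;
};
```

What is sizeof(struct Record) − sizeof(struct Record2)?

Vec3: @0: proto [8B, align 8] → 8; @8: version [4B, align 4] → 12; @12: seq [2B, align 2] → 14; +2 pad (align 8); @16: dst [8B, align 8] → 24; size 24, align 8
@0: cooldown [24B, align 8] → 24
@24: id [1B, align 1] → 25
+1 pad (align 2)
@26: hp [2B, align 2] → 28
@28: x [4B, align 4] → 32
@32: team [1B, align 1] → 33
+3 pad (align 4)
@36: vx [4B, align 4] → 40
@40: ammo [44B, align 4] → 84
+4 tail pad (align 8)
size 88, align 8
— Record2 —
@0: cooldown [24B, align 8] → 24
@24: ammo [44B, align 4] → 68
@68: x [4B, align 4] → 72
@72: vx [4B, align 4] → 76
@76: hp [2B, align 2] → 78
@78: id [1B, align 1] → 79
@79: team [1B, align 1] → 80
size 80, align 8
88 − 80 = 8

8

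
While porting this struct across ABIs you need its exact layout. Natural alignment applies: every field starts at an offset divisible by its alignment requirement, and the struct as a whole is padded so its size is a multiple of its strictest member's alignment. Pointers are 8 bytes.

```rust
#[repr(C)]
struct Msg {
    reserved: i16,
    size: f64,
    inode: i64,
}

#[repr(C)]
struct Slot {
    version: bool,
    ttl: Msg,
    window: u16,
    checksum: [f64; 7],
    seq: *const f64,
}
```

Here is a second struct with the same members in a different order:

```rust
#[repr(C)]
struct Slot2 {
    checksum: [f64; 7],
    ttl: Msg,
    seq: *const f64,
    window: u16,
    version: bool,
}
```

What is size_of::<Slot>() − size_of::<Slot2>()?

8

Msg: @0: reserved [2B, align 2] → 2; +6 pad (align 8); @8: size [8B, align 8] → 16; @16: inode [8B, align 8] → 24; size 24, align 8
@0: version [1B, align 1] → 1
+7 pad (align 8)
@8: ttl [24B, align 8] → 32
@32: window [2B, align 2] → 34
+6 pad (align 8)
@40: checksum [56B, align 8] → 96
@96: seq [8B, align 8] → 104
size 104, align 8
— Slot2 —
@0: checksum [56B, align 8] → 56
@56: ttl [24B, align 8] → 80
@80: seq [8B, align 8] → 88
@88: window [2B, align 2] → 90
@90: version [1B, align 1] → 91
+5 tail pad (align 8)
size 96, align 8
104 − 96 = 8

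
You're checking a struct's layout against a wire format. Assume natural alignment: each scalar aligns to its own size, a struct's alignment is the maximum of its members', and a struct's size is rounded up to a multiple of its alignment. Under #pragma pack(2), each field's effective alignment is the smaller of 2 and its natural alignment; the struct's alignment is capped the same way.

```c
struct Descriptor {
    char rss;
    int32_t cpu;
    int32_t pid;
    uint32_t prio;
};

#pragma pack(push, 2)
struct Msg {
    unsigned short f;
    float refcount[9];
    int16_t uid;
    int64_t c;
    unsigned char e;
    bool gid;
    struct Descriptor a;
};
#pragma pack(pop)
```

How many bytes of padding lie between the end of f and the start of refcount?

0

Descriptor: 0..1  rss  (1B, 1-aligned); 1..4  -- padding (3B); 4..8  cpu  (4B, 4-aligned); 8..12  pid  (4B, 4-aligned); 12..16  prio  (4B, 4-aligned); sizeof = 16, alignof = 4
0..2  f  (2B, 2-aligned)
2..38  refcount  (36B, 2-aligned)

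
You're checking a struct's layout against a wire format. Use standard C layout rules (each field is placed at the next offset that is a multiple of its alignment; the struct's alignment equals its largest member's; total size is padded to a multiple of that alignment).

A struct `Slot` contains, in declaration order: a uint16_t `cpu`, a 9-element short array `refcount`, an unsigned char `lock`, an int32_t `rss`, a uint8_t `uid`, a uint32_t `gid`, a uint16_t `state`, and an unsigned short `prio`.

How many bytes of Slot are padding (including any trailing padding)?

cpu at 0 (size 2, align 2) → ends 2
refcount at 2 (size 18, align 2) → ends 20
lock at 20 (size 1, align 1) → ends 21
pad 3 to align 4 for rss
rss at 24 (size 4, align 4) → ends 28
uid at 28 (size 1, align 1) → ends 29
pad 3 to align 4 for gid
gid at 32 (size 4, align 4) → ends 36
state at 36 (size 2, align 2) → ends 38
prio at 38 (size 2, align 2) → ends 40
total 40 bytes, alignment 4
data bytes 34, size 40 → padding 6

6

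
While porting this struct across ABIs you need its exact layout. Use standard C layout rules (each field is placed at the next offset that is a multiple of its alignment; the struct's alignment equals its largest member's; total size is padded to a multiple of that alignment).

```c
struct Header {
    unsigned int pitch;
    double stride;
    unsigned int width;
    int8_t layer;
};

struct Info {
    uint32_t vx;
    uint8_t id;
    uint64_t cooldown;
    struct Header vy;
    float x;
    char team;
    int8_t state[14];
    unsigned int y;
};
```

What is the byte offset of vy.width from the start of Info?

32

Header: 0..4  pitch  (4B, 4-aligned); 4..8  -- padding (4B); 8..16  stride  (8B, 8-aligned); 16..20  width  (4B, 4-aligned); 20..21  layer  (1B, 1-aligned); 21..24  -- tail padding (3B); sizeof = 24, alignof = 8
0..4  vx  (4B, 4-aligned)
4..5  id  (1B, 1-aligned)
5..8  -- padding (3B)
8..16  cooldown  (8B, 8-aligned)
16..40  vy  (24B, 8-aligned)
within Header: width at 16
16 + 16 = 32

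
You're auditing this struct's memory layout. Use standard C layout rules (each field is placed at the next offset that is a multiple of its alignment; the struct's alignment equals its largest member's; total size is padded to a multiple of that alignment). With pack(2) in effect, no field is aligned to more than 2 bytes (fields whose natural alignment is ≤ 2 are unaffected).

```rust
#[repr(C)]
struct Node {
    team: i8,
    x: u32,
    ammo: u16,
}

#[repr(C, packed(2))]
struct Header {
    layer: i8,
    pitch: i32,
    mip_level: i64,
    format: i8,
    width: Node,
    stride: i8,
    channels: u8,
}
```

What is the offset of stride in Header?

28

Node: team at 0 (size 1, align 1) → ends 1; pad 3 to align 4 for x; x at 4 (size 4, align 4) → ends 8; ammo at 8 (size 2, align 2) → ends 10; tail pad 2 to reach multiple of 4; total 12 bytes, alignment 4
layer at 0 (size 1, align 1) → ends 1
pad 1 to align 2 for pitch
pitch at 2 (size 4, align 2) → ends 6
mip_level at 6 (size 8, align 2) → ends 14
format at 14 (size 1, align 1) → ends 15
pad 1 to align 2 for width
width at 16 (size 12, align 2) → ends 28
stride at 28 (size 1, align 1) → ends 29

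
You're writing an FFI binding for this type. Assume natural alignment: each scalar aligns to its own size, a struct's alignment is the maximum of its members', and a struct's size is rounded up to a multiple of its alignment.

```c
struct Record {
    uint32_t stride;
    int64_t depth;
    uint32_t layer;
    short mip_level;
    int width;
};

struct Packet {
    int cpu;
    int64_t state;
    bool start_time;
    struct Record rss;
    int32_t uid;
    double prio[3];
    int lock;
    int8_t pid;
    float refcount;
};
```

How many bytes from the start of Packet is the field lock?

88

Record: stride at 0 (size 4, align 4) → ends 4; pad 4 to align 8 for depth; depth at 8 (size 8, align 8) → ends 16; layer at 16 (size 4, align 4) → ends 20; mip_level at 20 (size 2, align 2) → ends 22; pad 2 to align 4 for width; width at 24 (size 4, align 4) → ends 28; tail pad 4 to reach multiple of 8; total 32 bytes, alignment 8
cpu at 0 (size 4, align 4) → ends 4
pad 4 to align 8 for state
state at 8 (size 8, align 8) → ends 16
start_time at 16 (size 1, align 1) → ends 17
pad 7 to align 8 for rss
rss at 24 (size 32, align 8) → ends 56
uid at 56 (size 4, align 4) → ends 60
pad 4 to align 8 for prio
prio at 64 (size 24, align 8) → ends 88
lock at 88 (size 4, align 4) → ends 92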